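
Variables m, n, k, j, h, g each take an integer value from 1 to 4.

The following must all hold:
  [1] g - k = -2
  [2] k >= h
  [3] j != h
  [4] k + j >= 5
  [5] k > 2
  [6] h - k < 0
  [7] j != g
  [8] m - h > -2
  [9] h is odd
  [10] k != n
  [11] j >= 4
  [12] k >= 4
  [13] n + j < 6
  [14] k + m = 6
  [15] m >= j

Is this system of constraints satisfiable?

Unsatisfiable

From constraint 12: k ≥ 4. From constraints 11 and 15: m ≥ j ≥ 4. Hence k + m ≥ 8. But constraint 14 requires k + m = 6, and 6 < 8. Contradiction.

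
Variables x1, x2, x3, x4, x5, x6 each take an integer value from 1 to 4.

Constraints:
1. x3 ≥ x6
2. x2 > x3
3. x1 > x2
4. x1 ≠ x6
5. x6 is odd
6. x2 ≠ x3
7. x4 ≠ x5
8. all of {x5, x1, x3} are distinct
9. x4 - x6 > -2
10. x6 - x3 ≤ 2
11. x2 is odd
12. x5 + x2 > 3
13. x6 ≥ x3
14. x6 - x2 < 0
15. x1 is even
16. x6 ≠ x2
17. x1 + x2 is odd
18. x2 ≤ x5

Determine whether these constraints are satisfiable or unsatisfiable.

Satisfiable

Setting (x1, x2, x3, x4, x5, x6) = (4, 3, 1, 1, 3, 1) satisfies everything: constraint 9: x4 - x6 = 0; constraint 10: x6 - x3 = 0; constraint 12: x5 + x2 = 6, and the others follow.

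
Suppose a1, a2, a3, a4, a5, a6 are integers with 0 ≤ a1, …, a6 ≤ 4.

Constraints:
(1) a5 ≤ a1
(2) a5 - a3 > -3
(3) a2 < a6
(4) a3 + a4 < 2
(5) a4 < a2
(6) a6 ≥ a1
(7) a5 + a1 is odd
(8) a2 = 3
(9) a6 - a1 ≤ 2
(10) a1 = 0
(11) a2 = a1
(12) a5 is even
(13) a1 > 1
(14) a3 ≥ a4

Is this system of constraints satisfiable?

Unsatisfiable

Constraint 8 fixes a2 = 3 and constraint 10 fixes a1 = 0, but constraint 11 requires a2 = a1. Since 3 ≠ 0, contradiction.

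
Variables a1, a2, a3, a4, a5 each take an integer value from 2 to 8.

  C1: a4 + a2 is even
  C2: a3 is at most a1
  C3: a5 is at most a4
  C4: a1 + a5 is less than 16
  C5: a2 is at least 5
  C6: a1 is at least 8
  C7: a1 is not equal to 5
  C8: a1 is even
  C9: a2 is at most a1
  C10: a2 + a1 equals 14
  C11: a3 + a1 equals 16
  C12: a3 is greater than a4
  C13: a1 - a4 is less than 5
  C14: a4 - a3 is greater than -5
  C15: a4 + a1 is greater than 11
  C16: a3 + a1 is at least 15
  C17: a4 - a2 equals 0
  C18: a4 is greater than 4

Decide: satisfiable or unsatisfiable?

Satisfiable

The assignment a1 = 8, a2 = 6, a3 = 8, a4 = 6, a5 = 6 works:
  constraint 4 holds since a1 + a5 = 14.
  constraint 10 holds since a2 + a1 = 14.
  constraint 11 holds since a3 + a1 = 16.
The rest check out directly.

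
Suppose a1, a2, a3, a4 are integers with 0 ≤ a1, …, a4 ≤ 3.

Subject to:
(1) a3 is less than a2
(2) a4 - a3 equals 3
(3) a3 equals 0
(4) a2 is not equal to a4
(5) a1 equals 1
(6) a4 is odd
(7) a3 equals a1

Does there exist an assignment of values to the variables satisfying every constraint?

Constraint 3 fixes a3 = 0 and constraint 5 fixes a1 = 1, but constraint 7 requires a3 = a1. Since 0 ≠ 1, contradiction.

Unsatisfiable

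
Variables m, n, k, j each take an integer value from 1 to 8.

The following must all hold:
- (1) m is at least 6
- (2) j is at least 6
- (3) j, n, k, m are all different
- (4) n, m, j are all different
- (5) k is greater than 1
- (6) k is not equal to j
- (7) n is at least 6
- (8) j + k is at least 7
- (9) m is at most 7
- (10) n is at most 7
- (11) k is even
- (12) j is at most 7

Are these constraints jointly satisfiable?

Unsatisfiable

Constraints 1, 2, 7, 9, 10, and 12 confine each of n, m, j to the 2 values {6, 7}.
Constraint 4 requires all 3 of them to be distinct, but only 2 values are available — impossible by the pigeonhole principle.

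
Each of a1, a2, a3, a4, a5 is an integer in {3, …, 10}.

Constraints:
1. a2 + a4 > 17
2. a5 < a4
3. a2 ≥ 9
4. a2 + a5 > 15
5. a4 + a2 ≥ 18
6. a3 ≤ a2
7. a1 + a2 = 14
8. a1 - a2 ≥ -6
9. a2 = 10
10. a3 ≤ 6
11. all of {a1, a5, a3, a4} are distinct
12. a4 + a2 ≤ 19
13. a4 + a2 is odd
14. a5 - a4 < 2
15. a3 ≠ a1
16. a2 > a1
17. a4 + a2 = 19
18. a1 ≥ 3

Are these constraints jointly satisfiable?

Satisfiable

One satisfying assignment is a1 = 4, a2 = 10, a3 = 3, a4 = 9, a5 = 8.
For the less obvious constraints — constraint 1: a2 + a4 = 19; constraint 4: a2 + a5 = 18 — and the others hold by inspection.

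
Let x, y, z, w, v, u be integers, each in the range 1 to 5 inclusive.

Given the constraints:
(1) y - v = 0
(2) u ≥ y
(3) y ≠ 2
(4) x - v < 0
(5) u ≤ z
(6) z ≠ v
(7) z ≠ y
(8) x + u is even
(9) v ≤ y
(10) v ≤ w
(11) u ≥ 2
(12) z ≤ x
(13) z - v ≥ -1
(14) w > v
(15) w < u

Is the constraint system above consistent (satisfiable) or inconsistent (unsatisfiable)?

Unsatisfiable

Constraints 4, 5, 12, 14, and 15 give v < w, w < u, u ≤ z, z ≤ x, x < v. Chaining: v < w < u ≤ z ≤ x < v, which forces v < v — impossible.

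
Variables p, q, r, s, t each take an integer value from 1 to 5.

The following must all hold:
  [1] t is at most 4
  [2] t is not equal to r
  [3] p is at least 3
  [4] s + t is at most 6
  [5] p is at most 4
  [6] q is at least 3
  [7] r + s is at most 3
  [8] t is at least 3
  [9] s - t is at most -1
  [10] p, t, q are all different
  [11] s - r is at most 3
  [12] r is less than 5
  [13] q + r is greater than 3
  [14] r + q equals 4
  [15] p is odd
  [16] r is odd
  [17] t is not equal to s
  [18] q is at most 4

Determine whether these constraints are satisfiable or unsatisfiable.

Unsatisfiable

Constraints 1, 3, 5, 6, 8, and 18 confine each of p, t, q to the 2 values {3, 4}.
Constraint 10 requires all 3 of them to be distinct, but only 2 values are available — impossible by the pigeonhole principle.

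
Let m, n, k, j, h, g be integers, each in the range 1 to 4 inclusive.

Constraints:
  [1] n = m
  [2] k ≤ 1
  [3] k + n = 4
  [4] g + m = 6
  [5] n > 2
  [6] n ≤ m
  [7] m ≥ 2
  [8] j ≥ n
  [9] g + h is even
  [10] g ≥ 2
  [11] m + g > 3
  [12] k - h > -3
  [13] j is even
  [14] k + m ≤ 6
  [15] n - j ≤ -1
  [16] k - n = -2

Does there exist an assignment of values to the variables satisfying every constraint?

The assignment m = 3, n = 3, k = 1, j = 4, h = 3, g = 3 works:
  constraint 3 holds since k + n = 4.
  constraint 4 holds since g + m = 6.
The rest check out directly.

Satisfiable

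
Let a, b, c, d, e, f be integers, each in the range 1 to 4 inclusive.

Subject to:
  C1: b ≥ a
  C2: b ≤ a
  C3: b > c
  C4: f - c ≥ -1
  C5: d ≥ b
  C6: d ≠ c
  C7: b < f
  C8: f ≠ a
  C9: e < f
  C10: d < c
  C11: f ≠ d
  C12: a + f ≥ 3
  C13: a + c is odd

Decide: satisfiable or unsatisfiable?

Constraints 3, 5, and 10 give b ≤ d, d < c, c < b. Chaining: b ≤ d < c < b, which forces b < b — impossible.

Unsatisfiable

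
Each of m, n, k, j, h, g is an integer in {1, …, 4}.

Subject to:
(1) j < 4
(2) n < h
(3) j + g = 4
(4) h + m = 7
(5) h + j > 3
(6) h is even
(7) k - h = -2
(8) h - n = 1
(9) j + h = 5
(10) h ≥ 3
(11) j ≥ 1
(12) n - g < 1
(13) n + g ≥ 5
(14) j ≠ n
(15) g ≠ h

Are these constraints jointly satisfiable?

Satisfiable

Take m = 3, n = 3, k = 2, j = 1, h = 4, g = 3. Then constraint 3: j + g = 4; constraint 4: h + m = 7, and every other listed constraint is also met.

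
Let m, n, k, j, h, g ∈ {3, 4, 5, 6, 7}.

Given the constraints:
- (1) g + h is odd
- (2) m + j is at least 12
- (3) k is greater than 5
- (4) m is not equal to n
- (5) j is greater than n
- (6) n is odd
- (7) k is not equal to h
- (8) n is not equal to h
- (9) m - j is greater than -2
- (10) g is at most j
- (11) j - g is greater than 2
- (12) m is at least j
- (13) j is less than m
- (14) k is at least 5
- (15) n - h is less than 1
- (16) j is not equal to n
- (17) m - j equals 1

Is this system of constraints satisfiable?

The assignment m = 7, n = 5, k = 7, j = 6, h = 6, g = 3 works:
  constraint 2 holds since m + j = 13.
  constraint 9 holds since m - j = 1.
The rest check out directly.

Satisfiable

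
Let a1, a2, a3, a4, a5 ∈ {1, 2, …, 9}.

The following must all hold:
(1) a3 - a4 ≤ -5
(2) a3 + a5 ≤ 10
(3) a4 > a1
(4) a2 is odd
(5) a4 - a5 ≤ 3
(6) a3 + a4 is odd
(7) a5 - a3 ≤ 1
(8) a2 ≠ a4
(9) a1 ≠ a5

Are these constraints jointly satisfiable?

Constraints 1, 5, and 7 give a3 − a5 ≥ -1, a5 − a4 ≥ -3, a4 − a3 ≥ 5.
Adding all 3 inequalities: the left sides telescope to 0, and the right sides sum to (-1) + (-3) + 5 = 1. So 0 ≥ 1, which is false.

Unsatisfiable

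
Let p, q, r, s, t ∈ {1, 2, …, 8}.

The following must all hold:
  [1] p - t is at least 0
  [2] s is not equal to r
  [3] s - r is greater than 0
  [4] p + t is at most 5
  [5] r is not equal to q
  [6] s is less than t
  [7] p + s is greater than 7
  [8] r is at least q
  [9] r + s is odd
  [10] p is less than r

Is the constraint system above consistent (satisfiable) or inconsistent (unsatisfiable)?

Constraints 1, 3, 6, and 10 give p < r, r < s, s < t, t ≤ p. Chaining: p < r < s < t ≤ p, which forces p < p — impossible.

Unsatisfiable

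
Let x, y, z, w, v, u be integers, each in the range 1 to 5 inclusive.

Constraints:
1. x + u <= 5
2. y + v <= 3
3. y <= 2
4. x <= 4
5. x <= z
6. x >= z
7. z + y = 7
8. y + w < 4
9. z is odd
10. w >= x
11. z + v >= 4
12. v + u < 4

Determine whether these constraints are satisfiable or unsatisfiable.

Unsatisfiable

From constraints 4 and 6: z ≤ x ≤ 4. From constraint 3: y ≤ 2. Hence z + y ≤ 6. But constraint 7 requires z + y = 7, and 7 > 6. Contradiction.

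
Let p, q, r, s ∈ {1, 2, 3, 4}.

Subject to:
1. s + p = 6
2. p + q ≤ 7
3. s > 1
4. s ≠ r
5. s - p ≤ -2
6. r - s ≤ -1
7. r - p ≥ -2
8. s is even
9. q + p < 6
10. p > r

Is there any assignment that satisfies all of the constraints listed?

Unsatisfiable

Constraints 5, 6, and 7 give p − s ≥ 2, s − r ≥ 1, r − p ≥ -2.
Adding all 3 inequalities: the left sides telescope to 0, and the right sides sum to 2 + 1 + (-2) = 1. So 0 ≥ 1, which is false.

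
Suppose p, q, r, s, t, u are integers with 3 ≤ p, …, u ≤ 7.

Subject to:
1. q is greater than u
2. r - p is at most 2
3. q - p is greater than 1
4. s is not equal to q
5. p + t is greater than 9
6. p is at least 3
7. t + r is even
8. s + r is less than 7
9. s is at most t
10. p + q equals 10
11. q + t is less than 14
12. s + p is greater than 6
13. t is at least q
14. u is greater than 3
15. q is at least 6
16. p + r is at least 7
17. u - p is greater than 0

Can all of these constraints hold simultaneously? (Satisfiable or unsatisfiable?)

The assignment p = 4, q = 6, r = 3, s = 3, t = 7, u = 5 works:
  constraint 2 holds since r - p = -1.
  constraint 3 holds since q - p = 2.
  constraint 5 holds since p + t = 11.
The rest check out directly.

Satisfiable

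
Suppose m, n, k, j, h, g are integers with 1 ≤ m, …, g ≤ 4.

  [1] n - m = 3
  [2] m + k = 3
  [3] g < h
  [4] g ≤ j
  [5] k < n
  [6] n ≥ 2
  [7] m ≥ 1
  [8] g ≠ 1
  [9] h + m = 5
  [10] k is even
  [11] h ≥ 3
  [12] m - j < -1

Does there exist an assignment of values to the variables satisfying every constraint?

Satisfiable

The assignment m = 1, n = 4, k = 2, j = 4, h = 4, g = 3 works:
  constraint 1 holds since n - m = 3.
  constraint 2 holds since m + k = 3.
  constraint 9 holds since h + m = 5.
The rest check out directly.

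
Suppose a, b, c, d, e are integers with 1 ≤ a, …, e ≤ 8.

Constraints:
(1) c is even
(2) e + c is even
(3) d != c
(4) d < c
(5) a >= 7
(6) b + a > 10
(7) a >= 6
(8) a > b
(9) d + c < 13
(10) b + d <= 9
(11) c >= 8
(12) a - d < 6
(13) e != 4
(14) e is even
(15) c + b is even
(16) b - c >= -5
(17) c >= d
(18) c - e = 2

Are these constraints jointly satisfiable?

Try a = 7, b = 4, c = 8, d = 2, e = 6.
Check constraint 6: b + a = 11; constraint 9: d + c = 10. The remaining constraints are straightforward to verify.

Satisfiable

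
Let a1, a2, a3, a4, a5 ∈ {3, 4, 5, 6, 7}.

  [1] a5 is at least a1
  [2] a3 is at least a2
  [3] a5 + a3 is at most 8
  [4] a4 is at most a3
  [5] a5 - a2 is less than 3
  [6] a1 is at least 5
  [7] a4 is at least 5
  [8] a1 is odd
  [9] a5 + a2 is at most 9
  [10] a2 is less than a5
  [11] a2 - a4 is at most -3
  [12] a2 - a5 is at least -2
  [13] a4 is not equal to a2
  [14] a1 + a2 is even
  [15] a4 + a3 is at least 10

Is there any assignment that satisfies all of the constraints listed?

From constraints 1 and 6: a5 ≥ a1 ≥ 5. From constraints 4 and 7: a3 ≥ a4 ≥ 5. Hence a5 + a3 ≥ 10. But constraint 3 requires a5 + a3 ≤ 8, and 8 < 10. Contradiction.

Unsatisfiable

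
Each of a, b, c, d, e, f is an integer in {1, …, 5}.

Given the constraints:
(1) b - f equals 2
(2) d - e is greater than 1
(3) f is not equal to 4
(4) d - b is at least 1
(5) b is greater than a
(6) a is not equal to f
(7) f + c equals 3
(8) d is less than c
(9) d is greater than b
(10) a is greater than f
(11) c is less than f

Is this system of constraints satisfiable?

Constraints 5, 8, 9, 10, and 11 give b < d, d < c, c < f, f < a, a < b. Chaining: b < d < c < f < a < b, which forces b < b — impossible.

Unsatisfiable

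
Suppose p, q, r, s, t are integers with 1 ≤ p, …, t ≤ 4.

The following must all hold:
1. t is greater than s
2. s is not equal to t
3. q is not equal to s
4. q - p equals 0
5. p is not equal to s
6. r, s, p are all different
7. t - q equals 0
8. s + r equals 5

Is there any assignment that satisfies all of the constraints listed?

Satisfiable

Setting (p, q, r, s, t) = (4, 4, 3, 2, 4) satisfies everything: constraint 4: q - p = 0; constraint 7: t - q = 0, and the others follow.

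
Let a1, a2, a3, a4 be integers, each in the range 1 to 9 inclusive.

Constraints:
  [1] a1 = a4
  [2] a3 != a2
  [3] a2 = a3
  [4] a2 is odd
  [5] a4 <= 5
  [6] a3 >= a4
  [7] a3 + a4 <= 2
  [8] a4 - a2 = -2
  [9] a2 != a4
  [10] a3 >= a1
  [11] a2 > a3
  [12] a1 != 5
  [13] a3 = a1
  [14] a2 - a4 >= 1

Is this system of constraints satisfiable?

Unsatisfiable

From constraints 1, 3, and 13, a2 = a3 = a1 = a4, so a2 = a4. But constraint 9 says a2 ≠ a4. Contradiction.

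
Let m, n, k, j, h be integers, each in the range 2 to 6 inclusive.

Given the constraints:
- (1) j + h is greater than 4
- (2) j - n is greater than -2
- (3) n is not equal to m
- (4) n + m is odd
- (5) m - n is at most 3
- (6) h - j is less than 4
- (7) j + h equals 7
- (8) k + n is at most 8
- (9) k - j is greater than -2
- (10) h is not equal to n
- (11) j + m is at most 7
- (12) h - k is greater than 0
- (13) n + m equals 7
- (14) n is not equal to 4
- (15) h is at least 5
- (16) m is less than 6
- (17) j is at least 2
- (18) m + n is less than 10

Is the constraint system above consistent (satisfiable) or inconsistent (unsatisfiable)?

Setting (m, n, k, j, h) = (5, 2, 3, 2, 5) satisfies everything: constraint 1: j + h = 7; constraint 2: j - n = 0; constraint 5: m - n = 3, and the others follow.

Satisfiable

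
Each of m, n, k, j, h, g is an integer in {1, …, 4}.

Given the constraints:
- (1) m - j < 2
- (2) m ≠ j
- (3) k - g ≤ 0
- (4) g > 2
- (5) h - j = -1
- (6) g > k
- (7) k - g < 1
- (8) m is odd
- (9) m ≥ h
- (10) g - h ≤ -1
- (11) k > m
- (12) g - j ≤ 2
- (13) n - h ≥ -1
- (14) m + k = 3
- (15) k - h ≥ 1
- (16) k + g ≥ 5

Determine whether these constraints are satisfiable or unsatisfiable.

Unsatisfiable

Constraints 3, 10, and 15 give g − k ≥ 0, k − h ≥ 1, h − g ≥ 1.
Adding all 3 inequalities: the left sides telescope to 0, and the right sides sum to 0 + 1 + 1 = 2. So 0 ≥ 2, which is false.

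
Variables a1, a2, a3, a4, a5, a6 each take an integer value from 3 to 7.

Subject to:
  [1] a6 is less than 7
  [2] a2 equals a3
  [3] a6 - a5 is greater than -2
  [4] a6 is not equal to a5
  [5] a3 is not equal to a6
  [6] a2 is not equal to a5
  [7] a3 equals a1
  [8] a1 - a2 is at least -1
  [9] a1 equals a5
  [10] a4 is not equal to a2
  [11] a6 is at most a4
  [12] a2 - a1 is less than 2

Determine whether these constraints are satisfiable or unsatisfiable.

Unsatisfiable

From constraints 2, 7, and 9, a2 = a3 = a1 = a5, so a2 = a5. But constraint 6 says a2 ≠ a5. Contradiction.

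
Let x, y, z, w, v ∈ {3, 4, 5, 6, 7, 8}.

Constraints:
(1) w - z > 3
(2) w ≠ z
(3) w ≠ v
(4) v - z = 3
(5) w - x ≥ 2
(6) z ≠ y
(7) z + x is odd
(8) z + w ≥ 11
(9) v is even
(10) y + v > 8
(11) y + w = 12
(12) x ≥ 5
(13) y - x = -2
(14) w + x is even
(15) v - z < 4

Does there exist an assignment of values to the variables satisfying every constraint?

Satisfiable

One satisfying assignment is x = 6, y = 4, z = 3, w = 8, v = 6.
For the less obvious constraints — constraint 1: w - z = 5; constraint 4: v - z = 3 — and the others hold by inspection.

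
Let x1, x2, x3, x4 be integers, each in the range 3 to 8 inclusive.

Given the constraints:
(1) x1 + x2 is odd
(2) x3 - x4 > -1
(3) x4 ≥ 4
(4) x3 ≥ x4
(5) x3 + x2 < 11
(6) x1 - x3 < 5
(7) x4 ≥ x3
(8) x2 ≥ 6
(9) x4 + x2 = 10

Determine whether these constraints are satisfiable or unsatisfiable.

Take x1 = 7, x2 = 6, x3 = 4, x4 = 4. Then constraint 2: x3 - x4 = 0; constraint 5: x3 + x2 = 10; constraint 6: x1 - x3 = 3, and every other listed constraint is also met.

Satisfiable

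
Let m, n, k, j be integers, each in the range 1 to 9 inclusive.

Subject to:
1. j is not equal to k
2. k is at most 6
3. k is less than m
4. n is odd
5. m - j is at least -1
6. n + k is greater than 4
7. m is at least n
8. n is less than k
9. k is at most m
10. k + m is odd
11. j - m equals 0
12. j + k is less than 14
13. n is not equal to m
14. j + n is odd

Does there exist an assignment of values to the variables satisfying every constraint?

Take m = 8, n = 1, k = 5, j = 8. Then constraint 5: m - j = 0; constraint 6: n + k = 6, and every other listed constraint is also met.

Satisfiable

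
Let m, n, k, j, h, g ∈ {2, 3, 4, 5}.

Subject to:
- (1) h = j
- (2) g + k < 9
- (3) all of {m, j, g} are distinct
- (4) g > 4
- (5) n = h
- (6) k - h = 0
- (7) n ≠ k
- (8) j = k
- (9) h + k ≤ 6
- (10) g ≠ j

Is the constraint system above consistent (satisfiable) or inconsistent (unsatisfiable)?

Unsatisfiable

From constraints 1, 5, and 8, n = h = j = k, so n = k. But constraint 7 says n ≠ k. Contradiction.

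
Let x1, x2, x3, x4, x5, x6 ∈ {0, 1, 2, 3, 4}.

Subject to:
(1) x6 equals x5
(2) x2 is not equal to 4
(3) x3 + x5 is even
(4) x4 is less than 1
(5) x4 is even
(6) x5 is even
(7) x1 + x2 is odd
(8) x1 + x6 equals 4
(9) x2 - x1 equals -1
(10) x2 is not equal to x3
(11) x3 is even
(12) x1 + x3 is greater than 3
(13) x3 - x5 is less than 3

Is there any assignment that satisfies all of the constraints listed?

Satisfiable

One satisfying assignment is x1 = 2, x2 = 1, x3 = 4, x4 = 0, x5 = 2, x6 = 2.
For the less obvious constraints — constraint 8: x1 + x6 = 4; constraint 9: x2 - x1 = -1; constraint 12: x1 + x3 = 6 — and the others hold by inspection.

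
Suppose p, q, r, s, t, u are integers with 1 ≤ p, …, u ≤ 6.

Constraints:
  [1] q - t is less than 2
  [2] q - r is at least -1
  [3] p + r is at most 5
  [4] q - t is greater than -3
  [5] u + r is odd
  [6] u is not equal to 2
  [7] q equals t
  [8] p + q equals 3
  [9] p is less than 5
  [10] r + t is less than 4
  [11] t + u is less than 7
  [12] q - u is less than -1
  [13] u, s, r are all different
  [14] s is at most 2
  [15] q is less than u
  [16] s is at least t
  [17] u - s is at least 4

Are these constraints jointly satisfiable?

Satisfiable

One satisfying assignment is p = 2, q = 1, r = 2, s = 1, t = 1, u = 5.
For the less obvious constraints — constraint 1: q - t = 0; constraint 2: q - r = -1; constraint 3: p + r = 4 — and the others hold by inspection.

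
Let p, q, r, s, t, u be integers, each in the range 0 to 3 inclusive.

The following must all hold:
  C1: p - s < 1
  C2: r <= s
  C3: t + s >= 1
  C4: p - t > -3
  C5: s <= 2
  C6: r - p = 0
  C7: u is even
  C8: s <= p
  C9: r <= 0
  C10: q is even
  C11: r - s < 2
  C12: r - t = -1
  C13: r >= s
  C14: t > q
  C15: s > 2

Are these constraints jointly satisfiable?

From constraint 15: s ≥ 3. From constraints 9 and 13: s ≤ r and r ≤ 0, so s ≤ 0. But 0 < 3, so no value of s works.

Unsatisfiable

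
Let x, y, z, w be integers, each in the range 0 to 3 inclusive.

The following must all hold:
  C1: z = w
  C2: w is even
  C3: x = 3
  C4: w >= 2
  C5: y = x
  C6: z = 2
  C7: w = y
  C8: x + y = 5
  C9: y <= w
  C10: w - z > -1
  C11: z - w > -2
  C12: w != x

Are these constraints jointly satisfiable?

Unsatisfiable

Constraint 6 fixes z = 2 and constraint 3 fixes x = 3. Constraints 1, 5, and 7 give z = w = y = x, so z = x. But 2 ≠ 3 — contradiction.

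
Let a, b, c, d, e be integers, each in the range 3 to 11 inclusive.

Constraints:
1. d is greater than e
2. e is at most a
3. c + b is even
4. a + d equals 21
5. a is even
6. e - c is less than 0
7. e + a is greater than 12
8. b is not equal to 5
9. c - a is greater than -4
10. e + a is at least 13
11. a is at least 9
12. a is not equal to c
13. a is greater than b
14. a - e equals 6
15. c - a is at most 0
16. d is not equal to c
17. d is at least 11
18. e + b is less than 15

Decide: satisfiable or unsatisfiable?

Try a = 10, b = 9, c = 7, d = 11, e = 4.
Check constraint 4: a + d = 21; constraint 6: e - c = -3; constraint 7: e + a = 14. The remaining constraints are straightforward to verify.

Satisfiable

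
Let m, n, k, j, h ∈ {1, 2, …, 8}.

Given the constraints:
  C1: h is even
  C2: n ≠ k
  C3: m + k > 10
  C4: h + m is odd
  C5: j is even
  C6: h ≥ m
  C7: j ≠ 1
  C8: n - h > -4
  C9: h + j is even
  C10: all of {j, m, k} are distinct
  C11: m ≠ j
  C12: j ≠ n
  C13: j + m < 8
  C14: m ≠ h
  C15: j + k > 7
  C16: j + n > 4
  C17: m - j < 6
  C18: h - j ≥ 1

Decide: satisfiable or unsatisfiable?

Setting (m, n, k, j, h) = (5, 3, 6, 2, 6) satisfies everything: constraint 3: m + k = 11; constraint 8: n - h = -3, and the others follow.

Satisfiable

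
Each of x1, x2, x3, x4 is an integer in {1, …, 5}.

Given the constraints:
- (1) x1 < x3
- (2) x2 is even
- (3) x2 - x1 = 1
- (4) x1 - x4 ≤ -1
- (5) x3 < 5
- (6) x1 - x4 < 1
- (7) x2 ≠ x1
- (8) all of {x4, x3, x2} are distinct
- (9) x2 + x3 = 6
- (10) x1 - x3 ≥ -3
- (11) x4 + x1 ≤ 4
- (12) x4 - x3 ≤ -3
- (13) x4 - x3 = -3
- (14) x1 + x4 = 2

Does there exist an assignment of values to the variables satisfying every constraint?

Constraints 4, 10, and 12 give x1 − x3 ≥ -3, x3 − x4 ≥ 3, x4 − x1 ≥ 1.
Adding all 3 inequalities: the left sides telescope to 0, and the right sides sum to (-3) + 3 + 1 = 1. So 0 ≥ 1, which is false.

Unsatisfiable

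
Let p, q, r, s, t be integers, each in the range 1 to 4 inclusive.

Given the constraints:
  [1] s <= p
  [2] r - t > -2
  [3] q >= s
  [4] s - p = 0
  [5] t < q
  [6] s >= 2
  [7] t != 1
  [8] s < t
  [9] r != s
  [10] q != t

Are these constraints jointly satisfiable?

Try p = 2, q = 4, r = 4, s = 2, t = 3.
Check constraint 1: s = 2, p = 2; constraint 2: r - t = 1; constraint 4: s - p = 0. The remaining constraints are straightforward to verify.

Satisfiable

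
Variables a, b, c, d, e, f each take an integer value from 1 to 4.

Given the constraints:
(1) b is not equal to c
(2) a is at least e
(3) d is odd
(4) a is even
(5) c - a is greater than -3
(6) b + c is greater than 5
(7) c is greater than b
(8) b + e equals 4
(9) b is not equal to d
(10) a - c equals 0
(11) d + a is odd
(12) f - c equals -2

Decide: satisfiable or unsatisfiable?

Satisfiable

Take a = 4, b = 2, c = 4, d = 1, e = 2, f = 2. Then constraint 5: c - a = 0; constraint 6: b + c = 6, and every other listed constraint is also met.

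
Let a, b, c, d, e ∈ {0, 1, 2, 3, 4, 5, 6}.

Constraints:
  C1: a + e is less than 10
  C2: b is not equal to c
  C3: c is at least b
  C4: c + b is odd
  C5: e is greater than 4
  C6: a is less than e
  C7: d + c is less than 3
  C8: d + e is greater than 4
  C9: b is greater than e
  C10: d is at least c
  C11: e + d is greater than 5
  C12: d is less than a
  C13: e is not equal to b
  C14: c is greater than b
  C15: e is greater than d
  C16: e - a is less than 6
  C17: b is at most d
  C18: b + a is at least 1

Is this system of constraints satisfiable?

Unsatisfiable

Constraints 6, 9, 10, 12, and 14 give c ≤ d, d < a, a < e, e < b, b < c. Chaining: c ≤ d < a < e < b < c, which forces c < c — impossible.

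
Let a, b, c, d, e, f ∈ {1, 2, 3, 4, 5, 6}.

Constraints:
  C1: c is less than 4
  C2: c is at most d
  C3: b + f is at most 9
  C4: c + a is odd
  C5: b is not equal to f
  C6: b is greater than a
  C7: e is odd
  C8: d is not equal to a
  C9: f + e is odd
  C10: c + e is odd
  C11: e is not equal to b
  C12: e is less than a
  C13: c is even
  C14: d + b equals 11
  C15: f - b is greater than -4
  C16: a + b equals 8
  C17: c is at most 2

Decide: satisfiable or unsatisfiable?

Satisfiable

One satisfying assignment is a = 3, b = 5, c = 2, d = 6, e = 1, f = 2.
For the less obvious constraints — constraint 3: b + f = 7; constraint 14: d + b = 11 — and the others hold by inspection.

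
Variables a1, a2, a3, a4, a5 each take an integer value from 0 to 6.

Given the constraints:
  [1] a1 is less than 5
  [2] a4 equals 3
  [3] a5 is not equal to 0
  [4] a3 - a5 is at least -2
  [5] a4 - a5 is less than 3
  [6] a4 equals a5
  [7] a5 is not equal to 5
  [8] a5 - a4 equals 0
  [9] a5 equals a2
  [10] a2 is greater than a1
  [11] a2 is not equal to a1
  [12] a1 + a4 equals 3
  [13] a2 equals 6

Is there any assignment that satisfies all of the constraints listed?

Unsatisfiable

Constraint 2 fixes a4 = 3 and constraint 13 fixes a2 = 6. Constraints 6 and 9 give a4 = a5 = a2, so a4 = a2. But 3 ≠ 6 — contradiction.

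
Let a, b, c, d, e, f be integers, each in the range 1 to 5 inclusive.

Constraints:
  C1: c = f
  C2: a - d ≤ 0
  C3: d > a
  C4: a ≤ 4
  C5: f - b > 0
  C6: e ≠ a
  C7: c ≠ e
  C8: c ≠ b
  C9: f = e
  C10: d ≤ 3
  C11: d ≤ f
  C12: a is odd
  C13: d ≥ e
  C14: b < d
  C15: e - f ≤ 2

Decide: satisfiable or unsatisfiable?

From constraints 1 and 9, c = f = e, so c = e. But constraint 7 says c ≠ e. Contradiction.

Unsatisfiable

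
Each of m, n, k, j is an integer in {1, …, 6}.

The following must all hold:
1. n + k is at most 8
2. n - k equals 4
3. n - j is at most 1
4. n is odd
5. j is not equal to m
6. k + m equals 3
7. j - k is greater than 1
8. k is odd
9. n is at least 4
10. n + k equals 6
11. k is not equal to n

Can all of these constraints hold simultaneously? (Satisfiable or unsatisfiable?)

Setting (m, n, k, j) = (2, 5, 1, 5) satisfies everything: constraint 1: n + k = 6; constraint 2: n - k = 4; constraint 3: n - j = 0, and the others follow.

Satisfiable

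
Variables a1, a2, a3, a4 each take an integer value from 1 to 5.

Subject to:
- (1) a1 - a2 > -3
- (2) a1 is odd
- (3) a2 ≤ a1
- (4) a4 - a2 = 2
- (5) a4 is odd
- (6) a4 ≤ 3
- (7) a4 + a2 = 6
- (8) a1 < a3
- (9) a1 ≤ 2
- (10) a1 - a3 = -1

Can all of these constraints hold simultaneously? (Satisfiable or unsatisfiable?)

Unsatisfiable

From constraint 6: a4 ≤ 3. From constraints 3 and 9: a2 ≤ a1 ≤ 2. Hence a4 + a2 ≤ 5. But constraint 7 requires a4 + a2 = 6, and 6 > 5. Contradiction.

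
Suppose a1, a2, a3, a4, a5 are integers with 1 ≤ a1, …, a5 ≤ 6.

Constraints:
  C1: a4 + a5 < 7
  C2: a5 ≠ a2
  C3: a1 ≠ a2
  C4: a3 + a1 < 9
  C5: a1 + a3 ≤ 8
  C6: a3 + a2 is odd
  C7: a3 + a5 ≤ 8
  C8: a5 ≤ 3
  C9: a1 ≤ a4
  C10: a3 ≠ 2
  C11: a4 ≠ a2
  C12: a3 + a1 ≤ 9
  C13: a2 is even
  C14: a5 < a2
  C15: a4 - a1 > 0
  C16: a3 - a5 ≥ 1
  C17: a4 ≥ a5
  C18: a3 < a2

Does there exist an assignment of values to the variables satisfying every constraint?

Satisfiable

Setting (a1, a2, a3, a4, a5) = (2, 6, 5, 3, 3) satisfies everything: constraint 1: a4 + a5 = 6; constraint 4: a3 + a1 = 7, and the others follow.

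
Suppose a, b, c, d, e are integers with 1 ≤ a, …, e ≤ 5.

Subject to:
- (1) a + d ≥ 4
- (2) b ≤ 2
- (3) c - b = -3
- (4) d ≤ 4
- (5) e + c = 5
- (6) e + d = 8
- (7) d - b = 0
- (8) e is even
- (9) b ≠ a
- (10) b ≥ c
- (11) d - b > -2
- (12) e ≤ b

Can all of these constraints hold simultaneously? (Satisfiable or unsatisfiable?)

From constraints 2 and 12: e ≤ b ≤ 2. From constraint 4: d ≤ 4. Hence e + d ≤ 6. But constraint 6 requires e + d = 8, and 8 > 6. Contradiction.

Unsatisfiable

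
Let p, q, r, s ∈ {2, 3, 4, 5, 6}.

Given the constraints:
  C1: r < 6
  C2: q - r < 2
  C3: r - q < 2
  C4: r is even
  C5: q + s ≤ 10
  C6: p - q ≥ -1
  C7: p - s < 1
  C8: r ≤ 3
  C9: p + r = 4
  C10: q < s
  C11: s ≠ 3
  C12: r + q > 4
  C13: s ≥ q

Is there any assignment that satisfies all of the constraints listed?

Satisfiable

Setting (p, q, r, s) = (2, 3, 2, 4) satisfies everything: constraint 2: q - r = 1; constraint 3: r - q = -1, and the others follow.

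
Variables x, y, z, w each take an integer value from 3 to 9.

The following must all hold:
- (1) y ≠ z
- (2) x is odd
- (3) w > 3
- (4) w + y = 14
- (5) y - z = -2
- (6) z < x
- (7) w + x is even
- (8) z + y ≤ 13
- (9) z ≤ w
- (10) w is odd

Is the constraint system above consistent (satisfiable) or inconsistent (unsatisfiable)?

Satisfiable

The assignment x = 9, y = 5, z = 7, w = 9 works:
  constraint 4 holds since w + y = 14.
  constraint 5 holds since y - z = -2.
The rest check out directly.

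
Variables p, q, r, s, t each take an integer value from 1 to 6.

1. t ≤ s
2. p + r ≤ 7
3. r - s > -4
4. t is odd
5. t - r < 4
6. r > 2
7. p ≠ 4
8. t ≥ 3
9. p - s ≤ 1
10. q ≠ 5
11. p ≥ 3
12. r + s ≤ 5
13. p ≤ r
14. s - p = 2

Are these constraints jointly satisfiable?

From constraints 11 and 13: r ≥ p ≥ 3. From constraints 1 and 8: s ≥ t ≥ 3. Hence r + s ≥ 6. But constraint 12 requires r + s ≤ 5, and 5 < 6. Contradiction.

Unsatisfiable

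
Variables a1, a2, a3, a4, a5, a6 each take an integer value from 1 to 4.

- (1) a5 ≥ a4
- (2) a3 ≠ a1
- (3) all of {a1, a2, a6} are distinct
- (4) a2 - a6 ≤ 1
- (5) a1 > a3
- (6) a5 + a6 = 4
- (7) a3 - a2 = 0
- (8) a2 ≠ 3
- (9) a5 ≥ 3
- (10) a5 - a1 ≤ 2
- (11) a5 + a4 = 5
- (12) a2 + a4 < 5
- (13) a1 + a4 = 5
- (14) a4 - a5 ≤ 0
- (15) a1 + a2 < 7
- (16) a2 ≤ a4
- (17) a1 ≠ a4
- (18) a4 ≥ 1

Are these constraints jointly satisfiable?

Setting (a1, a2, a3, a4, a5, a6) = (3, 2, 2, 2, 3, 1) satisfies everything: constraint 4: a2 - a6 = 1; constraint 6: a5 + a6 = 4, and the others follow.

Satisfiable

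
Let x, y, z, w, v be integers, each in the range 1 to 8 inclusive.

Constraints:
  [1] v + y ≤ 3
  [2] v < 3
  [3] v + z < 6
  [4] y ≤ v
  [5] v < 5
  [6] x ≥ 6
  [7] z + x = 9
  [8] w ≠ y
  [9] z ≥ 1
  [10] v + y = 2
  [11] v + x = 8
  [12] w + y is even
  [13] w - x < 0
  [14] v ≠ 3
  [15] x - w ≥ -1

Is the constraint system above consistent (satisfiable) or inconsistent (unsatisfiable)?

Try x = 7, y = 1, z = 2, w = 5, v = 1.
Check constraint 1: v + y = 2; constraint 3: v + z = 3; constraint 7: z + x = 9. The remaining constraints are straightforward to verify.

Satisfiable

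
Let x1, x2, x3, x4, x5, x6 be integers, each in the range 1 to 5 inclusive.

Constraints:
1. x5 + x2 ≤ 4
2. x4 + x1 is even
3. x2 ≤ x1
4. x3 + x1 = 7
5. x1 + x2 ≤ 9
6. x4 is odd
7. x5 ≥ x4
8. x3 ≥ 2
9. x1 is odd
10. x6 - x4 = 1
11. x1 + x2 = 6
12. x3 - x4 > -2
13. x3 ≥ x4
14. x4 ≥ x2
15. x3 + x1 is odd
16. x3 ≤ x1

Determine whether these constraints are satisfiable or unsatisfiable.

Satisfiable

Try x1 = 5, x2 = 1, x3 = 2, x4 = 1, x5 = 1, x6 = 2.
Check constraint 1: x5 + x2 = 2; constraint 4: x3 + x1 = 7. The remaining constraints are straightforward to verify.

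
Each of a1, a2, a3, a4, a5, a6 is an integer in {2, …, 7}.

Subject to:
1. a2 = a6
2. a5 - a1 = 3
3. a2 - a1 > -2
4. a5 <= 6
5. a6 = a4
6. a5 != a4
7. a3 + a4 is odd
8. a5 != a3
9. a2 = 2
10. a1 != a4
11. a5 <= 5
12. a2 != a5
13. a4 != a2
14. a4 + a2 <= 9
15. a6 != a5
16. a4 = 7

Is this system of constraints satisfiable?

Unsatisfiable

Constraint 9 fixes a2 = 2 and constraint 16 fixes a4 = 7. Constraints 1 and 5 give a2 = a6 = a4, so a2 = a4. But 2 ≠ 7 — contradiction.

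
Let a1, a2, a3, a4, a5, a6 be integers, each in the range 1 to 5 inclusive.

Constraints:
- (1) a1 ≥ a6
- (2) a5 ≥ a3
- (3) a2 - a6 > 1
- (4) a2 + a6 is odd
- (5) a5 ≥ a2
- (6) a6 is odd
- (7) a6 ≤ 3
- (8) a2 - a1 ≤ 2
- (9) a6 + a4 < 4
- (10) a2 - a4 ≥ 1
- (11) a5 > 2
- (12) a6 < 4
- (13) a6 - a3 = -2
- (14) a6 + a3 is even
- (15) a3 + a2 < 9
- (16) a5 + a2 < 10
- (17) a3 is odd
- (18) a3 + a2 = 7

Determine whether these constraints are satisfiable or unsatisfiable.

Take a1 = 3, a2 = 4, a3 = 3, a4 = 2, a5 = 4, a6 = 1. Then constraint 3: a2 - a6 = 3; constraint 8: a2 - a1 = 1, and every other listed constraint is also met.

Satisfiable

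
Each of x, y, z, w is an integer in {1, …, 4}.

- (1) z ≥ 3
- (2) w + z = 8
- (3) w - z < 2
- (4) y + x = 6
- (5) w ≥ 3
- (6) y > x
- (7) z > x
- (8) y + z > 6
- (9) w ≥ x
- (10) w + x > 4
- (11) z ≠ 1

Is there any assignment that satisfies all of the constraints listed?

Satisfiable

Take x = 2, y = 4, z = 4, w = 4. Then constraint 2: w + z = 8; constraint 3: w - z = 0; constraint 4: y + x = 6, and every other listed constraint is also met.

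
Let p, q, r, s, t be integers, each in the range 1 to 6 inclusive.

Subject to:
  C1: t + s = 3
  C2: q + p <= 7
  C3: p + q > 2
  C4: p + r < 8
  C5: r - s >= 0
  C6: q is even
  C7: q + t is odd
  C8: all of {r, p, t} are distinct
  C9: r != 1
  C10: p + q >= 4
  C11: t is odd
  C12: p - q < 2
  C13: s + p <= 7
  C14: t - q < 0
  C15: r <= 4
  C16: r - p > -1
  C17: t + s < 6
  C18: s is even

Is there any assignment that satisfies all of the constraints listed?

Satisfiable

Take p = 2, q = 2, r = 4, s = 2, t = 1. Then constraint 1: t + s = 3; constraint 2: q + p = 4, and every other listed constraint is also met.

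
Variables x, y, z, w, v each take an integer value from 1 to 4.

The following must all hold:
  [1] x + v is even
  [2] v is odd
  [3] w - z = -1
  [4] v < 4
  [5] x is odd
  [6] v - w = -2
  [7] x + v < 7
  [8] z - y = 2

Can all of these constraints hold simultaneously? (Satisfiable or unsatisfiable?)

Try x = 3, y = 2, z = 4, w = 3, v = 1.
Check constraint 3: w - z = -1; constraint 6: v - w = -2. The remaining constraints are straightforward to verify.

Satisfiable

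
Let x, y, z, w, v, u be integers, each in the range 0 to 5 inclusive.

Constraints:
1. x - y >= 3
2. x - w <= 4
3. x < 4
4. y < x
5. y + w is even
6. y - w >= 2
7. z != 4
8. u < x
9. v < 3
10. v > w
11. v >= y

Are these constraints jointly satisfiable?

Constraints 1, 2, and 6 give x − y ≥ 3, y − w ≥ 2, w − x ≥ -4.
Adding all 3 inequalities: the left sides telescope to 0, and the right sides sum to 3 + 2 + (-4) = 1. So 0 ≥ 1, which is false.

Unsatisfiable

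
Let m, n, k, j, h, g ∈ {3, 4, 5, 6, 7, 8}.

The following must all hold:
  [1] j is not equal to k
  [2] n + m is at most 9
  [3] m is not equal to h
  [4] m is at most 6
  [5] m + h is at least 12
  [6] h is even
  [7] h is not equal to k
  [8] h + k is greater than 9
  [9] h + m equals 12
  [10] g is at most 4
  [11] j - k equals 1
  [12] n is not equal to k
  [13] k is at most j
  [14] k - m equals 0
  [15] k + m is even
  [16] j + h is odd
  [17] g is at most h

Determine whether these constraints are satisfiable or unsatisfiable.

Satisfiable

Take m = 4, n = 3, k = 4, j = 5, h = 8, g = 3. Then constraint 2: n + m = 7; constraint 5: m + h = 12, and every other listed constraint is also met.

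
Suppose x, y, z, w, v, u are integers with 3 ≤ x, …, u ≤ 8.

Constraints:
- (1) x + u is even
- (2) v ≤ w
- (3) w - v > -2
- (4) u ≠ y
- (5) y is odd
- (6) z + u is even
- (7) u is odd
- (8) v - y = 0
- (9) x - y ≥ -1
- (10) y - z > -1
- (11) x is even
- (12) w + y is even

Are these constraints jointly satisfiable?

Constraint 11 makes x even and constraint 7 makes u odd, so x + u must be odd. Constraint 1 says x + u is even — contradiction.

Unsatisfiable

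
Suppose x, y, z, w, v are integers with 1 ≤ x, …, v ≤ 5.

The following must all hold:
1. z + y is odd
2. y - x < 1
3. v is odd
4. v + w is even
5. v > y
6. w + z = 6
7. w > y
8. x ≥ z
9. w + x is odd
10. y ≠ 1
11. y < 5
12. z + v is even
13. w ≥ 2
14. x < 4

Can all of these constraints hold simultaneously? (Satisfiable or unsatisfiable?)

Satisfiable

One satisfying assignment is x = 2, y = 2, z = 1, w = 5, v = 5.
For the less obvious constraints — constraint 2: y - x = 0; constraint 6: w + z = 6 — and the others hold by inspection.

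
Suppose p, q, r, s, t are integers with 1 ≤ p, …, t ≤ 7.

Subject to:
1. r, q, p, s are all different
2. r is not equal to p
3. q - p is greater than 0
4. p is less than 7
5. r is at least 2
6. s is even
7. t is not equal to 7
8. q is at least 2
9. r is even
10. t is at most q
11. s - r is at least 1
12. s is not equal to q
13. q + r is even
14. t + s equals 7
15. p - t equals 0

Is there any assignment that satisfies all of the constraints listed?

Satisfiable

Try p = 1, q = 4, r = 2, s = 6, t = 1.
Check constraint 3: q - p = 3; constraint 11: s - r = 4; constraint 14: t + s = 7. The remaining constraints are straightforward to verify.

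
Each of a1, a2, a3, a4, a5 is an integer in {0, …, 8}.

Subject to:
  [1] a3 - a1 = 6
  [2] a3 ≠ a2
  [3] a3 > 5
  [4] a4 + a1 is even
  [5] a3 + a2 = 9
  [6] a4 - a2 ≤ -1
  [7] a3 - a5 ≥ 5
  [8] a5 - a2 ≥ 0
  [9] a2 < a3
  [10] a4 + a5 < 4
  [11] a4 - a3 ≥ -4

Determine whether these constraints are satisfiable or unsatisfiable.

Unsatisfiable

Constraints 6, 7, 8, and 11 give a4 − a3 ≥ -4, a3 − a5 ≥ 5, a5 − a2 ≥ 0, a2 − a4 ≥ 1.
Adding all 4 inequalities: the left sides telescope to 0, and the right sides sum to (-4) + 5 + 0 + 1 = 2. So 0 ≥ 2, which is false.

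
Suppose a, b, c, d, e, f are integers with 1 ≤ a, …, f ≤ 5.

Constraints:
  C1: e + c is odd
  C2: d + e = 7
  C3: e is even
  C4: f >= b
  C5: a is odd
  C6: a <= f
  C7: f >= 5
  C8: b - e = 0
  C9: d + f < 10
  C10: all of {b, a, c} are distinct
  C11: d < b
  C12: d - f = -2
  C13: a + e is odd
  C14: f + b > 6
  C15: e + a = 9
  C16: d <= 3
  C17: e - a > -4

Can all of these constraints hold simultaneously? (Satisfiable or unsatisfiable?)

Satisfiable

The assignment a = 5, b = 4, c = 3, d = 3, e = 4, f = 5 works:
  constraint 2 holds since d + e = 7.
  constraint 8 holds since b - e = 0.
  constraint 9 holds since d + f = 8.
The rest check out directly.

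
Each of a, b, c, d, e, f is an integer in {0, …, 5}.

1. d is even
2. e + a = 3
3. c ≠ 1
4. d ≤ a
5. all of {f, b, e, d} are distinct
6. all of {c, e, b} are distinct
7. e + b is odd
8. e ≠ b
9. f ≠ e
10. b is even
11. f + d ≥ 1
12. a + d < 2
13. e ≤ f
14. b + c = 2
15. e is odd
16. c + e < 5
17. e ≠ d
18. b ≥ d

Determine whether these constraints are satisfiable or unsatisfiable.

Try a = 0, b = 2, c = 0, d = 0, e = 3, f = 4.
Check constraint 2: e + a = 3; constraint 11: f + d = 4. The remaining constraints are straightforward to verify.

Satisfiable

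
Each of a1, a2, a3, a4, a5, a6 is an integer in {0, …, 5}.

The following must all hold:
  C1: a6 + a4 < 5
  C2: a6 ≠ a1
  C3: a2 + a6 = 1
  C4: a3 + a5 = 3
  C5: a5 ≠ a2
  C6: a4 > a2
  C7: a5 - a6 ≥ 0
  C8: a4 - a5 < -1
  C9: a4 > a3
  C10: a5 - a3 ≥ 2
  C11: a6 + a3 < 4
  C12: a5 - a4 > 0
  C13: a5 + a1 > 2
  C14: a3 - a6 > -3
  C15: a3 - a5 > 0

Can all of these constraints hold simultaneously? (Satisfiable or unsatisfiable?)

Unsatisfiable

Constraints 9, 12, and 15 give a4 < a5, a5 < a3, a3 < a4. Chaining: a4 < a5 < a3 < a4, which forces a4 < a4 — impossible.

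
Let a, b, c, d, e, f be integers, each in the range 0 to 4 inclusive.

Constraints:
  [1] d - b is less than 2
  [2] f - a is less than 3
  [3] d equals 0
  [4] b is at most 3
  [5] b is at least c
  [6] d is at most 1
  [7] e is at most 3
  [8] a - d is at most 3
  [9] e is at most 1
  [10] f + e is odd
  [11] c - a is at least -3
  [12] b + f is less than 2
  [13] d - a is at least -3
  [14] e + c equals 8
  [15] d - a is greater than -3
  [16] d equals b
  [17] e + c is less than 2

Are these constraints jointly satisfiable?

From constraint 7: e ≤ 3. From constraints 4 and 5: c ≤ b ≤ 3. Hence e + c ≤ 6. But constraint 14 requires e + c = 8, and 8 > 6. Contradiction.

Unsatisfiable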